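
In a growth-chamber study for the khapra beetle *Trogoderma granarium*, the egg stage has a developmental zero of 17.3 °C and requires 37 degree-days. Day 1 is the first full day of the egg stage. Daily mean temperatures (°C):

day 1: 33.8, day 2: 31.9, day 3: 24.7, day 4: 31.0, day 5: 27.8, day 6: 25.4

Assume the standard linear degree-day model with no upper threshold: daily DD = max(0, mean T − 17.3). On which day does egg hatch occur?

day 3

Daily DD above 17.3 °C: 16.5, 14.6, 7.4, 13.7, 10.5, 8.1.
Cumulative: 16.5, 31.1, 38.5, 52.2, 62.7, 70.8.
The total first reaches 37 DD on day 3.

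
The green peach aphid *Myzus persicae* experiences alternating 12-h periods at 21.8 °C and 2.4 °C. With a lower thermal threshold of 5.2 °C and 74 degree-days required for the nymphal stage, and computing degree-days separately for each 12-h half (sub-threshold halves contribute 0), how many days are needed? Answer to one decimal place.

Day half: max(0, 21.8 − 5.2) × 0.5 = 16.6 × 0.5 = 8.30 DD.
Night half: max(0, 2.4 − 5.2) × 0.5 = 0.0 × 0.5 = 0.00 DD.
Per 24 h: 8.30 DD/day.
Duration = 74 / 8.30 = 8.916 ≈ 8.9 days.

8.9 days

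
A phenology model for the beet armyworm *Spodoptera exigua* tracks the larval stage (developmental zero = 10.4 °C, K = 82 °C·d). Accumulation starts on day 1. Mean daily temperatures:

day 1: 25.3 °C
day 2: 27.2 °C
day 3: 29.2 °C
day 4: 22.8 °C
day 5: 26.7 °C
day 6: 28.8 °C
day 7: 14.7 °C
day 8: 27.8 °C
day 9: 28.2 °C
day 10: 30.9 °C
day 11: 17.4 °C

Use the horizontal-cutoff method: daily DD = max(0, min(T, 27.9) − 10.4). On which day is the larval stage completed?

day 6

Daily DD above 10.4 °C (capped at 17.5): 14.9, 16.8, 17.5, 12.4, 16.3, 17.5, 4.3, 17.4, 17.5, 17.5, 7.0.
Cumulative: 14.9, 31.7, 49.2, 61.6, 77.9, 95.4, 99.7, 117.1, 134.6, 152.1, 159.1.
The total first reaches 82 DD on day 6.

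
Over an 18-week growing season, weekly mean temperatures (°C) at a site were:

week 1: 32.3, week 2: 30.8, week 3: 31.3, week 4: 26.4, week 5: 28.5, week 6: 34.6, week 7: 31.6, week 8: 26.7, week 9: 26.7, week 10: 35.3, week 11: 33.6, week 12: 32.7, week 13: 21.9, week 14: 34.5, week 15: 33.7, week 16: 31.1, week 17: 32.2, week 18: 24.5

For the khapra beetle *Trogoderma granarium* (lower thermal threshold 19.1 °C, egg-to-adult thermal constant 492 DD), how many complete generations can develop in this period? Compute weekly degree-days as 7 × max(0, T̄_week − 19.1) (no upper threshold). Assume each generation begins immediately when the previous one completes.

2 generations

Weekly DD (7 × max(0, T̄ − 19.1)): 92.4, 81.9, 85.4, 51.1, 65.8, 108.5, 87.5, 53.2, 53.2, 113.4, 101.5, 95.2, 19.6, 107.8, 102.2, 84.0, 91.7, 37.8.
Season total = 1432.2 DD.
Complete generations = ⌊1432.2 / 492⌋ = 2.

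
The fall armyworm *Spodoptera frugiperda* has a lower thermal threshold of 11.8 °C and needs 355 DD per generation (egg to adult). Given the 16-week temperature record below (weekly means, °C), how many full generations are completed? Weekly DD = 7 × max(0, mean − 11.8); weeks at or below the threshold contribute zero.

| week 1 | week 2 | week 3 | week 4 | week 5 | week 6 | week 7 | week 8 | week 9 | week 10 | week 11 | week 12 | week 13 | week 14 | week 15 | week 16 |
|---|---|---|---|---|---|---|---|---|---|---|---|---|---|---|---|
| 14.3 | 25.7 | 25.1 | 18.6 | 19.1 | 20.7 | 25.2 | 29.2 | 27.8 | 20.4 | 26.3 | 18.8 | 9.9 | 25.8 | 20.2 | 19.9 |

3 generations

Weekly DD (7 × max(0, T̄ − 11.8)): 17.5, 97.3, 93.1, 47.6, 51.1, 62.3, 93.8, 121.8, 112.0, 60.2, 101.5, 49.0, 0.0, 98.0, 58.8, 56.7.
Season total = 1120.7 DD.
Complete generations = ⌊1120.7 / 355⌋ = 3.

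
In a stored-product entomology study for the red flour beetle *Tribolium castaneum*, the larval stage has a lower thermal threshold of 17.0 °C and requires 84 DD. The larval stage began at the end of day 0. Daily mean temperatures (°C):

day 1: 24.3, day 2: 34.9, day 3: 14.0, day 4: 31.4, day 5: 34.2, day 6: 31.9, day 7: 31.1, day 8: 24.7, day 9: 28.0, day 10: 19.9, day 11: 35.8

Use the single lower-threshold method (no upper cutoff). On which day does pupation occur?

day 7

Daily DD above 17.0 °C: 7.3, 17.9, 0.0, 14.4, 17.2, 14.9, 14.1, 7.7, 11.0, 2.9, 18.8.
Cumulative: 7.3, 25.2, 25.2, 39.6, 56.8, 71.7, 85.8, 93.5, 104.5, 107.4, 126.2.
The total first reaches 84 DD on day 7.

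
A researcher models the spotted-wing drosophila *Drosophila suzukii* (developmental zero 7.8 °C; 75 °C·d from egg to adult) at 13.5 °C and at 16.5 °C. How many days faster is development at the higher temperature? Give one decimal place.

At 13.5 °C: 75 / (13.5 − 7.8) = 75 / 5.7 = 13.158 d.
At 16.5 °C: 75 / (16.5 − 7.8) = 75 / 8.7 = 8.621 d.
Difference = |13.158 − 8.621| = 4.537 ≈ 4.5 days.

4.5 days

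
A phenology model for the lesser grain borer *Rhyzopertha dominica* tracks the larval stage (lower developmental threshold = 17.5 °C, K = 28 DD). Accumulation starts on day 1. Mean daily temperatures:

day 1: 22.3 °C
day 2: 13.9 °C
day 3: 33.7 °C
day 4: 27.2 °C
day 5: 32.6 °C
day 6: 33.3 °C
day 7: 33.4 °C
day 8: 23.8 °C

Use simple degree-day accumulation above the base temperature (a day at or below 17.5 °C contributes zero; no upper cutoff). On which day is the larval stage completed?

day 4

Daily DD above 17.5 °C: 4.8, 0.0, 16.2, 9.7, 15.1, 15.8, 15.9, 6.3.
Cumulative: 4.8, 4.8, 21.0, 30.7, 45.8, 61.6, 77.5, 83.8.
The total first reaches 28 DD on day 4.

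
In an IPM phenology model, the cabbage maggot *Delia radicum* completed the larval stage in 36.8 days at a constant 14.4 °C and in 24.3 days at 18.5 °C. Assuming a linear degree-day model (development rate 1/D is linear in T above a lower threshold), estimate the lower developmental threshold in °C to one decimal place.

Under the model K = D·(T − T_b), so D₁·(T₁ − T_b) = D₂·(T₂ − T_b).
36.8·(14.4 − T_b) = 24.3·(18.5 − T_b)
T_b = (36.8·14.4 − 24.3·18.5) / (36.8 − 24.3) = 80.37 / 12.5 = 6.430 °C ≈ 6.4 °C.

6.4 °C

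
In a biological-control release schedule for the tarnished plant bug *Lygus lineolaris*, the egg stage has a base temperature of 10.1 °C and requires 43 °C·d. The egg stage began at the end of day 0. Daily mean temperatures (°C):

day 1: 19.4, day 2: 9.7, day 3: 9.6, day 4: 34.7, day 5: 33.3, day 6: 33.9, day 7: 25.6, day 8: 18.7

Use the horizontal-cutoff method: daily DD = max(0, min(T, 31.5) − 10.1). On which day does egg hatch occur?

Daily DD above 10.1 °C (capped at 21.4): 9.3, 0.0, 0.0, 21.4, 21.4, 21.4, 15.5, 8.6.
Cumulative: 9.3, 9.3, 9.3, 30.7, 52.1, 73.5, 89.0, 97.6.
The total first reaches 43 DD on day 5.

day 5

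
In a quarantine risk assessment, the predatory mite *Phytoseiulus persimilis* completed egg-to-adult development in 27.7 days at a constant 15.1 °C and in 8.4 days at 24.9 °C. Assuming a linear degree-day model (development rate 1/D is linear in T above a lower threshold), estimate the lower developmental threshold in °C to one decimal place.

10.8 °C

Linear rate model ⇒ the product D·(T − T_b) is constant across temperatures.
27.7·(15.1 − T_b) = 8.4·(24.9 − T_b)
T_b = (27.7·15.1 − 8.4·24.9) / (27.7 − 8.4) = 209.11 / 19.3 = 10.835 °C ≈ 10.8 °C.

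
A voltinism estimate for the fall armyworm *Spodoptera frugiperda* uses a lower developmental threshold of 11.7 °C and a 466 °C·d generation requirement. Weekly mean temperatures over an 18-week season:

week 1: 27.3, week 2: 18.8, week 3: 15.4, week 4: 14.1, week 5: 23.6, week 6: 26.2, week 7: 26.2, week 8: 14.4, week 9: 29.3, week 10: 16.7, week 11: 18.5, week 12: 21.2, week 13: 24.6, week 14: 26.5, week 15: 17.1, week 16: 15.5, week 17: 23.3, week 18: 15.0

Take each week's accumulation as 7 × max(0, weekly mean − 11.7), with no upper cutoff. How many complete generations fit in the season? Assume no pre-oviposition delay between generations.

Weekly DD (7 × max(0, T̄ − 11.7)): 109.2, 49.7, 25.9, 16.8, 83.3, 101.5, 101.5, 18.9, 123.2, 35.0, 47.6, 66.5, 90.3, 103.6, 37.8, 26.6, 81.2, 23.1.
Season total = 1141.7 DD.
Complete generations = ⌊1141.7 / 466⌋ = 2.

2 generations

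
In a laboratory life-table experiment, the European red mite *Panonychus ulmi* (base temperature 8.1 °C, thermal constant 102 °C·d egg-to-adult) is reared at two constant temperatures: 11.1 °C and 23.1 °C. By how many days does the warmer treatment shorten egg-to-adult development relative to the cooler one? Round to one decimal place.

27.2 days

At 11.1 °C: 102 / (11.1 − 8.1) = 102 / 3.0 = 34.000 d.
At 23.1 °C: 102 / (23.1 − 8.1) = 102 / 15.0 = 6.800 d.
Difference = |34.000 − 6.800| = 27.200 ≈ 27.2 days.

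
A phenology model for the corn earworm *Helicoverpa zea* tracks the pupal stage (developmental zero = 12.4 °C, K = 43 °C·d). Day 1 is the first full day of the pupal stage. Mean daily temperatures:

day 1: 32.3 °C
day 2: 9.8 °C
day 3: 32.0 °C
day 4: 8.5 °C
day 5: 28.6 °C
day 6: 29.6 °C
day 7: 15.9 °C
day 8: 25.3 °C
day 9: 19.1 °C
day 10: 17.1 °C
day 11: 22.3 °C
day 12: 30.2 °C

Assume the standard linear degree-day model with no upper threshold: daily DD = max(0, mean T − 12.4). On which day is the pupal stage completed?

Daily DD above 12.4 °C: 19.9, 0.0, 19.6, 0.0, 16.2, 17.2, 3.5, 12.9, 6.7, 4.7, 9.9, 17.8.
Cumulative: 19.9, 19.9, 39.5, 39.5, 55.7, 72.9, 76.4, 89.3, 96.0, 100.7, 110.6, 128.4.
The total first reaches 43 DD on day 5.

day 5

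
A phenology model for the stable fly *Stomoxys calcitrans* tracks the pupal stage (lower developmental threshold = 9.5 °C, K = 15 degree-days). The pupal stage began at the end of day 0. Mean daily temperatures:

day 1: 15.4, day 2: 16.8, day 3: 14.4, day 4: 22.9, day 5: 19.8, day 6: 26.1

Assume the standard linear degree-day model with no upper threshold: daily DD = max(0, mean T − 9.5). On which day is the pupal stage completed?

day 3

Daily DD above 9.5 °C: 5.9, 7.3, 4.9, 13.4, 10.3, 16.6.
Cumulative: 5.9, 13.2, 18.1, 31.5, 41.8, 58.4.
The total first reaches 15 DD on day 3.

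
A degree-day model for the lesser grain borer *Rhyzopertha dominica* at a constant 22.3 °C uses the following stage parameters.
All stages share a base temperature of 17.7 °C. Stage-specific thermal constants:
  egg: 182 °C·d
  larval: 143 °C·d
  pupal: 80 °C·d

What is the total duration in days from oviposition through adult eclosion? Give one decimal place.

Daily accumulation at 22.3 °C = 22.3 − 17.7 = 4.6 DD/day.
Total K = 182 + 143 + 80 = 405 DD.
Total duration = 405 / 4.6 = 88.043 ≈ 88.0 days.

88.0 days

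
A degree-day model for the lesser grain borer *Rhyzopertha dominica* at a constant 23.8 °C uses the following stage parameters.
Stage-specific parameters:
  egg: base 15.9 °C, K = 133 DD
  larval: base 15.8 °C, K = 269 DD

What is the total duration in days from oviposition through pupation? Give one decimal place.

egg: 133 / (23.8 − 15.9) = 133 / 7.9 = 16.835 d.
larval: 269 / (23.8 − 15.8) = 269 / 8.0 = 33.625 d.
Sum = 50.460 ≈ 50.5 days.

50.5 days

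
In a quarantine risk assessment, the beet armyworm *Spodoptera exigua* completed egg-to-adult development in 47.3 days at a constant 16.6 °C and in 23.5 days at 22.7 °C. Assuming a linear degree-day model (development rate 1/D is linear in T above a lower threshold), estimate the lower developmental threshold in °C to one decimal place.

10.6 °C

Linear rate model ⇒ the product D·(T − T_b) is constant across temperatures.
47.3·(16.6 − T_b) = 23.5·(22.7 − T_b)
T_b = (47.3·16.6 − 23.5·22.7) / (47.3 − 23.5) = 251.73 / 23.8 = 10.577 °C ≈ 10.6 °C.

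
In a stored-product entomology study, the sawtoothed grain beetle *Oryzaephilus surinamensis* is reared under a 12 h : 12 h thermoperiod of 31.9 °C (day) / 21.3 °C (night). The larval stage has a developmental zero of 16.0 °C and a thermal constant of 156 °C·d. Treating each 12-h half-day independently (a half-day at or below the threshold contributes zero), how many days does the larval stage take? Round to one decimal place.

Day half: max(0, 31.9 − 16.0) × 0.5 = 15.9 × 0.5 = 7.95 DD.
Night half: max(0, 21.3 − 16.0) × 0.5 = 5.3 × 0.5 = 2.65 DD.
Per 24 h: 10.60 DD/day.
Duration = 156 / 10.60 = 14.717 ≈ 14.7 days.

14.7 days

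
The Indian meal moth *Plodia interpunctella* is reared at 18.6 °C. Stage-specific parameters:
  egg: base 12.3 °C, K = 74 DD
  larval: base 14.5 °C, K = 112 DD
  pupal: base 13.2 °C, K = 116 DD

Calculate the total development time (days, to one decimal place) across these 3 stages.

egg: 74 / (18.6 − 12.3) = 74 / 6.3 = 11.746 d.
larval: 112 / (18.6 − 14.5) = 112 / 4.1 = 27.317 d.
pupal: 116 / (18.6 − 13.2) = 116 / 5.4 = 21.481 d.
Sum = 60.545 ≈ 60.5 days.

60.5 days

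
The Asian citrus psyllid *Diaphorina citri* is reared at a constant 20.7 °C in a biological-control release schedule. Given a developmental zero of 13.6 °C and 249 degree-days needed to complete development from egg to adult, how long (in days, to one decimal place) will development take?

35.1 days

Daily accumulation = 20.7 − 13.6 = 7.1 DD/day.
Duration = 249 / 7.1 = 35.070 ≈ 35.1 days.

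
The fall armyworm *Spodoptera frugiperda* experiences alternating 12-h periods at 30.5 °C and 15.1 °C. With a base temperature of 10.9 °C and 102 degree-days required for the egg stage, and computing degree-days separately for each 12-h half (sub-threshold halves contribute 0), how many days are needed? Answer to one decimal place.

8.6 days

Day half: max(0, 30.5 − 10.9) × 0.5 = 19.6 × 0.5 = 9.80 DD.
Night half: max(0, 15.1 − 10.9) × 0.5 = 4.2 × 0.5 = 2.10 DD.
Per 24 h: 11.90 DD/day.
Duration = 102 / 11.90 = 8.571 ≈ 8.6 days.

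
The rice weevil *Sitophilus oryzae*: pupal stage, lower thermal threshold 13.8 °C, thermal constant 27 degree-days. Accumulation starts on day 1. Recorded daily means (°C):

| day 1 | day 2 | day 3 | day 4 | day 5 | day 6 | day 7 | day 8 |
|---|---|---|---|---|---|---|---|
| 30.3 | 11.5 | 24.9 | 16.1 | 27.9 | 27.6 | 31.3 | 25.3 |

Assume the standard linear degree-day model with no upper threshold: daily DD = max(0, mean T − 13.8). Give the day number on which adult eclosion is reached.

Daily DD above 13.8 °C: 16.5, 0.0, 11.1, 2.3, 14.1, 13.8, 17.5, 11.5.
Cumulative: 16.5, 16.5, 27.6, 29.9, 44.0, 57.8, 75.3, 86.8.
The total first reaches 27 DD on day 3.

day 3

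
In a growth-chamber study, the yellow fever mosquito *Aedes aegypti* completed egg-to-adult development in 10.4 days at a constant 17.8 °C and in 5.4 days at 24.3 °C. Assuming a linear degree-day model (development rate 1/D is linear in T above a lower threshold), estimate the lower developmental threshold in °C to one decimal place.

10.8 °C

Under the model K = D·(T − T_b), so D₁·(T₁ − T_b) = D₂·(T₂ − T_b).
10.4·(17.8 − T_b) = 5.4·(24.3 − T_b)
T_b = (10.4·17.8 − 5.4·24.3) / (10.4 − 5.4) = 53.90 / 5.0 = 10.780 °C ≈ 10.8 °C.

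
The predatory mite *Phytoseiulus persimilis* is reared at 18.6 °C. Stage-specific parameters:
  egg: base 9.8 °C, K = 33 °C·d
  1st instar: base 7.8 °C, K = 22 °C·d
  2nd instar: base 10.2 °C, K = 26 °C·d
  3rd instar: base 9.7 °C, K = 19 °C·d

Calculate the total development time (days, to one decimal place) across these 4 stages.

egg: 33 / (18.6 − 9.8) = 33 / 8.8 = 3.750 d.
1st instar: 22 / (18.6 − 7.8) = 22 / 10.8 = 2.037 d.
2nd instar: 26 / (18.6 − 10.2) = 26 / 8.4 = 3.095 d.
3rd instar: 19 / (18.6 − 9.7) = 19 / 8.9 = 2.135 d.
Sum = 11.017 ≈ 11.0 days.

11.0 days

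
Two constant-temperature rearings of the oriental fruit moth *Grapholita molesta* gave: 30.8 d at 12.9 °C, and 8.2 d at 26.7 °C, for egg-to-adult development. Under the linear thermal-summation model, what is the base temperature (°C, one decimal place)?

Under the model K = D·(T − T_b), so D₁·(T₁ − T_b) = D₂·(T₂ − T_b).
30.8·(12.9 − T_b) = 8.2·(26.7 − T_b)
T_b = (30.8·12.9 − 8.2·26.7) / (30.8 − 8.2) = 178.38 / 22.6 = 7.893 °C ≈ 7.9 °C.

7.9 °C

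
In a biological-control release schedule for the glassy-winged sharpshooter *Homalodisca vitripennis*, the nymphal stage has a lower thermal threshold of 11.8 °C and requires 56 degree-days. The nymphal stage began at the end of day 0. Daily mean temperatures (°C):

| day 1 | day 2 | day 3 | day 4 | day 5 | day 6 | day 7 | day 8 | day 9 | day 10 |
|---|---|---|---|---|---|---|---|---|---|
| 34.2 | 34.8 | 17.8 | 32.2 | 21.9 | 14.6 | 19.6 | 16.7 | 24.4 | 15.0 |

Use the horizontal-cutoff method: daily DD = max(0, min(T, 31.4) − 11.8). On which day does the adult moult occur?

day 4

Daily DD above 11.8 °C (capped at 19.6): 19.6, 19.6, 6.0, 19.6, 10.1, 2.8, 7.8, 4.9, 12.6, 3.2.
Cumulative: 19.6, 39.2, 45.2, 64.8, 74.9, 77.7, 85.5, 90.4, 103.0, 106.2.
The total first reaches 56 DD on day 4.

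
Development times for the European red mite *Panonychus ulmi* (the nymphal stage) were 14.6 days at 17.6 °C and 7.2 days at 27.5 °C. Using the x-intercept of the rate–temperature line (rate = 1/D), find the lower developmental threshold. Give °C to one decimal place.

Equal thermal constants: D₁(T₁ − T_b) = D₂(T₂ − T_b).
14.6·(17.6 − T_b) = 7.2·(27.5 − T_b)
T_b = (14.6·17.6 − 7.2·27.5) / (14.6 − 7.2) = 58.96 / 7.4 = 7.968 °C ≈ 8.0 °C.

8.0 °C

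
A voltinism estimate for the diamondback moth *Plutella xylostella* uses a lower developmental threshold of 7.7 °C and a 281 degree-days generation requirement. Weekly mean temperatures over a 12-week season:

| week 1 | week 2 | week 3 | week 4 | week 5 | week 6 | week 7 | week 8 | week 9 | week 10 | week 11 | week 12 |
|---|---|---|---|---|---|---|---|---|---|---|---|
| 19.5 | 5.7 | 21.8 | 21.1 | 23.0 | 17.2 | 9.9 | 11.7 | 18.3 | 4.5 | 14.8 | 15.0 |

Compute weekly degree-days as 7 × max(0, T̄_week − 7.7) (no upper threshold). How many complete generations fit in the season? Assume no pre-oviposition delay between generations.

Weekly DD (7 × max(0, T̄ − 7.7)): 82.6, 0.0, 98.7, 93.8, 107.1, 66.5, 15.4, 28.0, 74.2, 0.0, 49.7, 51.1.
Season total = 667.1 DD.
Complete generations = ⌊667.1 / 281⌋ = 2.

2 generations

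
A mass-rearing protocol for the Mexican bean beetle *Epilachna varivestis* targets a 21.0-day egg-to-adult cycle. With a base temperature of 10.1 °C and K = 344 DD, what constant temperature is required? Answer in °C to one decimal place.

Required daily accumulation = 344 / 21.0 = 16.381 DD/day.
T = T_base + 16.381 = 10.1 + 16.381 = 26.481 ≈ 26.5 °C.

26.5 °C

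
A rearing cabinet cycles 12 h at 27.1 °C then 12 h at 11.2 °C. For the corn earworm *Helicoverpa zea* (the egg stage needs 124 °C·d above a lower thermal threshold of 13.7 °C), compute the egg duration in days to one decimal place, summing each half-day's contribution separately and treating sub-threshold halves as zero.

Day half: max(0, 27.1 − 13.7) × 0.5 = 13.4 × 0.5 = 6.70 DD.
Night half: max(0, 11.2 − 13.7) × 0.5 = 0.0 × 0.5 = 0.00 DD.
Per 24 h: 6.70 DD/day.
Duration = 124 / 6.70 = 18.507 ≈ 18.5 days.

18.5 days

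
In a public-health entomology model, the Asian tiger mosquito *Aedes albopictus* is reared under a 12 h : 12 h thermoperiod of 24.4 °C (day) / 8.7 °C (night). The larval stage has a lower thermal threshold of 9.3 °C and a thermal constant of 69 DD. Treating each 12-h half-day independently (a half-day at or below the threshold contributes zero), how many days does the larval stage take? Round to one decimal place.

9.1 days

Day half: max(0, 24.4 − 9.3) × 0.5 = 15.1 × 0.5 = 7.55 DD.
Night half: max(0, 8.7 − 9.3) × 0.5 = 0.0 × 0.5 = 0.00 DD.
Per 24 h: 7.55 DD/day.
Duration = 69 / 7.55 = 9.139 ≈ 9.1 days.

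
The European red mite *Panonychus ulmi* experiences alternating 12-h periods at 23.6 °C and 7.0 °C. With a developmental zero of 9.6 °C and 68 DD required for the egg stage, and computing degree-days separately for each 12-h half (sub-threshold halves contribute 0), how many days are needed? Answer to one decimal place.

Day half: max(0, 23.6 − 9.6) × 0.5 = 14.0 × 0.5 = 7.00 DD.
Night half: max(0, 7.0 − 9.6) × 0.5 = 0.0 × 0.5 = 0.00 DD.
Per 24 h: 7.00 DD/day.
Duration = 68 / 7.00 = 9.714 ≈ 9.7 days.

9.7 days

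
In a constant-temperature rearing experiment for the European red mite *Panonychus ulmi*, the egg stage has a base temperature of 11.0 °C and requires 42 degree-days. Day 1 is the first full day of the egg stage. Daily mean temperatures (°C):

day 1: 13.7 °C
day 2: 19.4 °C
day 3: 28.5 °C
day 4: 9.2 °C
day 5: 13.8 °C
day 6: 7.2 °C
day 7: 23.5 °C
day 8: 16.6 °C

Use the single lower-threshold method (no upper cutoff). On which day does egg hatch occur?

Daily DD above 11.0 °C: 2.7, 8.4, 17.5, 0.0, 2.8, 0.0, 12.5, 5.6.
Cumulative: 2.7, 11.1, 28.6, 28.6, 31.4, 31.4, 43.9, 49.5.
The total first reaches 42 DD on day 7.

day 7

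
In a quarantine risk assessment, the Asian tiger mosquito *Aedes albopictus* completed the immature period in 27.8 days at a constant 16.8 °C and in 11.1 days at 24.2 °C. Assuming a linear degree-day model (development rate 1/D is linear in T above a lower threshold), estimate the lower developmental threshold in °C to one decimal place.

Under the model K = D·(T − T_b), so D₁·(T₁ − T_b) = D₂·(T₂ − T_b).
27.8·(16.8 − T_b) = 11.1·(24.2 − T_b)
T_b = (27.8·16.8 − 11.1·24.2) / (27.8 − 11.1) = 198.42 / 16.7 = 11.881 °C ≈ 11.9 °C.

11.9 °C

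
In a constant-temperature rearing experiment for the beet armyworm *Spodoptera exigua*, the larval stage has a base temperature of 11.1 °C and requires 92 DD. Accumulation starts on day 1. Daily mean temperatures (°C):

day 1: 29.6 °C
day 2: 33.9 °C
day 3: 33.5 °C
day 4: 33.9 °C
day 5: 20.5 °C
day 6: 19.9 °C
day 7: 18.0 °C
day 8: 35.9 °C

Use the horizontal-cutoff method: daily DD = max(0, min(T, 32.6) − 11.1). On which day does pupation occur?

Daily DD above 11.1 °C (capped at 21.5): 18.5, 21.5, 21.5, 21.5, 9.4, 8.8, 6.9, 21.5.
Cumulative: 18.5, 40.0, 61.5, 83.0, 92.4, 101.2, 108.1, 129.6.
The total first reaches 92 DD on day 5.

day 5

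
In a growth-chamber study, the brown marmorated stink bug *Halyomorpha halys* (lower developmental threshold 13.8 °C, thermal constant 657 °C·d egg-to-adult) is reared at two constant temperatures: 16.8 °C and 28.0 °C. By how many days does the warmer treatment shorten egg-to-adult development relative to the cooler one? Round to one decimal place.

At 16.8 °C: 657 / (16.8 − 13.8) = 657 / 3.0 = 219.000 d.
At 28.0 °C: 657 / (28.0 − 13.8) = 657 / 14.2 = 46.268 d.
Difference = |219.000 − 46.268| = 172.732 ≈ 172.7 days.

172.7 days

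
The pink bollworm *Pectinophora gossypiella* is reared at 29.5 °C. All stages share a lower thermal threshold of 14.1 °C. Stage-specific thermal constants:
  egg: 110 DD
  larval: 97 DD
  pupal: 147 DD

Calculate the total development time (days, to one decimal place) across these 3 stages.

23.0 days

Daily accumulation at 29.5 °C = 29.5 − 14.1 = 15.4 DD/day.
Total K = 110 + 97 + 147 = 354 DD.
Total duration = 354 / 15.4 = 22.987 ≈ 23.0 days.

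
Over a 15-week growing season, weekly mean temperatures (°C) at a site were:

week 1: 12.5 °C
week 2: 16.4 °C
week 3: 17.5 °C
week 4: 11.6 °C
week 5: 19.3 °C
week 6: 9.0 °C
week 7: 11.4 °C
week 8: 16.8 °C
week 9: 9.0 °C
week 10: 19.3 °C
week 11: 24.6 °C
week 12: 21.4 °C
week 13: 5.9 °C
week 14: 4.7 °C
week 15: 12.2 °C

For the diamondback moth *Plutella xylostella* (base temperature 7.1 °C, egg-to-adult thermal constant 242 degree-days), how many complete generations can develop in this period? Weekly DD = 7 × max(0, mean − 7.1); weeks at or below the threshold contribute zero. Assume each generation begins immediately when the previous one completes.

3 generations

Weekly DD (7 × max(0, T̄ − 7.1)): 37.8, 65.1, 72.8, 31.5, 85.4, 13.3, 30.1, 67.9, 13.3, 85.4, 122.5, 100.1, 0.0, 0.0, 35.7.
Season total = 760.9 DD.
Complete generations = ⌊760.9 / 242⌋ = 3.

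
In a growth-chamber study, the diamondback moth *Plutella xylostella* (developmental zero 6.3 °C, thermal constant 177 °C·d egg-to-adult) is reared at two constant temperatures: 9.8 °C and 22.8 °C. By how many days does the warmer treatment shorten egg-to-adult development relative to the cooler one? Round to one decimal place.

At 9.8 °C: 177 / (9.8 − 6.3) = 177 / 3.5 = 50.571 d.
At 22.8 °C: 177 / (22.8 − 6.3) = 177 / 16.5 = 10.727 d.
Difference = |50.571 − 10.727| = 39.844 ≈ 39.8 days.

39.8 days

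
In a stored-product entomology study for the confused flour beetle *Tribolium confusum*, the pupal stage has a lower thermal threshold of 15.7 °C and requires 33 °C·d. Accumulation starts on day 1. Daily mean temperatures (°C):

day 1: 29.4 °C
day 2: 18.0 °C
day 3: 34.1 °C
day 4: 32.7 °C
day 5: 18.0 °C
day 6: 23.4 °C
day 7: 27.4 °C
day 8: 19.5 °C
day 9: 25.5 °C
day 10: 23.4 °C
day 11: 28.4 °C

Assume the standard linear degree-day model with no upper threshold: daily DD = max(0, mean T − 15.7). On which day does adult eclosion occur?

Daily DD above 15.7 °C: 13.7, 2.3, 18.4, 17.0, 2.3, 7.7, 11.7, 3.8, 9.8, 7.7, 12.7.
Cumulative: 13.7, 16.0, 34.4, 51.4, 53.7, 61.4, 73.1, 76.9, 86.7, 94.4, 107.1.
The total first reaches 33 DD on day 3.

day 3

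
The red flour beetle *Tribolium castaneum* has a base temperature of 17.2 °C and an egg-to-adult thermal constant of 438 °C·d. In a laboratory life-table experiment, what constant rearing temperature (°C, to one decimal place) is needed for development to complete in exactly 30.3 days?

31.7 °C

Required daily accumulation = 438 / 30.3 = 14.455 DD/day.
T = T_base + 14.455 = 17.2 + 14.455 = 31.655 ≈ 31.7 °C.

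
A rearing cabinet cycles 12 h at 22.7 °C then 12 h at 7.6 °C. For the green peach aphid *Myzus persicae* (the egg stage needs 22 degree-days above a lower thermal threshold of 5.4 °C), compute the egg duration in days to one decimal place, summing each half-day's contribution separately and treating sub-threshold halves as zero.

2.3 days

Day half: max(0, 22.7 − 5.4) × 0.5 = 17.3 × 0.5 = 8.65 DD.
Night half: max(0, 7.6 − 5.4) × 0.5 = 2.2 × 0.5 = 1.10 DD.
Per 24 h: 9.75 DD/day.
Duration = 22 / 9.75 = 2.256 ≈ 2.3 days.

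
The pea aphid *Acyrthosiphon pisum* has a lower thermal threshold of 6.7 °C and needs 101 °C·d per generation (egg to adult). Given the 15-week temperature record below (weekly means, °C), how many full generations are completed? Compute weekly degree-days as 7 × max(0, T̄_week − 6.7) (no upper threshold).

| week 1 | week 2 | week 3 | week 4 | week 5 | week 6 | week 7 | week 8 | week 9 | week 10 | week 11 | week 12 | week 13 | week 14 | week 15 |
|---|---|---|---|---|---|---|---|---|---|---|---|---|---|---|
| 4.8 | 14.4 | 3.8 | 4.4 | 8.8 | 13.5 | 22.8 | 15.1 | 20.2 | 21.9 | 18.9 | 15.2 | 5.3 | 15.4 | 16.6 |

Weekly DD (7 × max(0, T̄ − 6.7)): 0.0, 53.9, 0.0, 0.0, 14.7, 47.6, 112.7, 58.8, 94.5, 106.4, 85.4, 59.5, 0.0, 60.9, 69.3.
Season total = 763.7 DD.
Complete generations = ⌊763.7 / 101⌋ = 7.

7 generations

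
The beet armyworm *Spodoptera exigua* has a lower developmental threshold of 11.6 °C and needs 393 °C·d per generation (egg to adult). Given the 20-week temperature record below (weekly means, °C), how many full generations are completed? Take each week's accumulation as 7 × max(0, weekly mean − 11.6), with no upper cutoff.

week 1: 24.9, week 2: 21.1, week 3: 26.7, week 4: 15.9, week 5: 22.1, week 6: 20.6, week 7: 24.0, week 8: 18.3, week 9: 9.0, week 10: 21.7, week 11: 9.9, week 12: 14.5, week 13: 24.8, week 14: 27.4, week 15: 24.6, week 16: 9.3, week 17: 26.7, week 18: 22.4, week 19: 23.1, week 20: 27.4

Weekly DD (7 × max(0, T̄ − 11.6)): 93.1, 66.5, 105.7, 30.1, 73.5, 63.0, 86.8, 46.9, 0.0, 70.7, 0.0, 20.3, 92.4, 110.6, 91.0, 0.0, 105.7, 75.6, 80.5, 110.6.
Season total = 1323.0 DD.
Complete generations = ⌊1323.0 / 393⌋ = 3.

3 generations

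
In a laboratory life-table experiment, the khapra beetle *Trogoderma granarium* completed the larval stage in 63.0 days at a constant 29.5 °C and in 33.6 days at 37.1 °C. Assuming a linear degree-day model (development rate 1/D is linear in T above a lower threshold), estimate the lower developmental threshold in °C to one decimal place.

20.8 °C

Equal thermal constants: D₁(T₁ − T_b) = D₂(T₂ − T_b).
63.0·(29.5 − T_b) = 33.6·(37.1 − T_b)
T_b = (63.0·29.5 − 33.6·37.1) / (63.0 − 33.6) = 611.94 / 29.4 = 20.814 °C ≈ 20.8 °C.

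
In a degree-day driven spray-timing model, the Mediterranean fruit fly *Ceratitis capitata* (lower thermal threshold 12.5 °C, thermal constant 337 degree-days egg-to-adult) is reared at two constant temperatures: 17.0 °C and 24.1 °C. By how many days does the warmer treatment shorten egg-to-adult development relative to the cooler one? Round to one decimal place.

45.8 days

At 17.0 °C: 337 / (17.0 − 12.5) = 337 / 4.5 = 74.889 d.
At 24.1 °C: 337 / (24.1 − 12.5) = 337 / 11.6 = 29.052 d.
Difference = |74.889 − 29.052| = 45.837 ≈ 45.8 days.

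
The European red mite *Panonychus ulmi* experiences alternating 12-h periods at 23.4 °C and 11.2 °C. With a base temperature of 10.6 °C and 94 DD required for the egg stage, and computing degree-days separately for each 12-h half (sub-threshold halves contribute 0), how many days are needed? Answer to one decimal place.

14.0 days

Day half: max(0, 23.4 − 10.6) × 0.5 = 12.8 × 0.5 = 6.40 DD.
Night half: max(0, 11.2 − 10.6) × 0.5 = 0.6 × 0.5 = 0.30 DD.
Per 24 h: 6.70 DD/day.
Duration = 94 / 6.70 = 14.030 ≈ 14.0 days.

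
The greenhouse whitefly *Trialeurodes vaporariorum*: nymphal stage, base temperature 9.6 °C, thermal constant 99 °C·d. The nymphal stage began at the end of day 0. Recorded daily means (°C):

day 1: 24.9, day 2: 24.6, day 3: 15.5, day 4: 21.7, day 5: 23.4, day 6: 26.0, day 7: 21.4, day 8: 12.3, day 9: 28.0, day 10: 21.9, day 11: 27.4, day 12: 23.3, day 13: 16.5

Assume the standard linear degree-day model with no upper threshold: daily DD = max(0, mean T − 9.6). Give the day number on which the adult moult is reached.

Daily DD above 9.6 °C: 15.3, 15.0, 5.9, 12.1, 13.8, 16.4, 11.8, 2.7, 18.4, 12.3, 17.8, 13.7, 6.9.
Cumulative: 15.3, 30.3, 36.2, 48.3, 62.1, 78.5, 90.3, 93.0, 111.4, 123.7, 141.5, 155.2, 162.1.
The total first reaches 99 DD on day 9.

day 9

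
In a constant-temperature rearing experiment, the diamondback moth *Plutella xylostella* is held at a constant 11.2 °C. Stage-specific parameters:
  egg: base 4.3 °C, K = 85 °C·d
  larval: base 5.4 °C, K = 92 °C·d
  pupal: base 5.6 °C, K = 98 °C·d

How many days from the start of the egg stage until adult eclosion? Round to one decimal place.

egg: 85 / (11.2 − 4.3) = 85 / 6.9 = 12.319 d.
larval: 92 / (11.2 − 5.4) = 92 / 5.8 = 15.862 d.
pupal: 98 / (11.2 − 5.6) = 98 / 5.6 = 17.500 d.
Sum = 45.681 ≈ 45.7 days.

45.7 days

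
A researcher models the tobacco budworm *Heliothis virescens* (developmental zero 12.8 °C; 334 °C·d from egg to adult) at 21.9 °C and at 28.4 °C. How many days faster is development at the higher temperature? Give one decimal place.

15.3 days

At 21.9 °C: 334 / (21.9 − 12.8) = 334 / 9.1 = 36.703 d.
At 28.4 °C: 334 / (28.4 − 12.8) = 334 / 15.6 = 21.410 d.
Difference = |36.703 − 21.410| = 15.293 ≈ 15.3 days.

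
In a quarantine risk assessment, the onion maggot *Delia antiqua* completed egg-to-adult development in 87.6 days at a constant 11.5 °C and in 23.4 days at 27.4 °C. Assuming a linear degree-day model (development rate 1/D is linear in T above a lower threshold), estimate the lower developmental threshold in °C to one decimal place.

Under the model K = D·(T − T_b), so D₁·(T₁ − T_b) = D₂·(T₂ − T_b).
87.6·(11.5 − T_b) = 23.4·(27.4 − T_b)
T_b = (87.6·11.5 − 23.4·27.4) / (87.6 − 23.4) = 366.24 / 64.2 = 5.705 °C ≈ 5.7 °C.

5.7 °C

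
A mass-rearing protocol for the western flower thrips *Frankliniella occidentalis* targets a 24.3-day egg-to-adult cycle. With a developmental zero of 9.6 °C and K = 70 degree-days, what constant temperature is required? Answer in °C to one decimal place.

12.5 °C

Required daily accumulation = 70 / 24.3 = 2.881 DD/day.
T = T_base + 2.881 = 9.6 + 2.881 = 12.481 ≈ 12.5 °C.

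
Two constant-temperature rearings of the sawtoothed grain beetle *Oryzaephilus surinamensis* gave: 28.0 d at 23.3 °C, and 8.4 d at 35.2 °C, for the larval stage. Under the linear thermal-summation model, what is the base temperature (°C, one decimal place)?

18.2 °C

Linear rate model ⇒ the product D·(T − T_b) is constant across temperatures.
28.0·(23.3 − T_b) = 8.4·(35.2 − T_b)
T_b = (28.0·23.3 − 8.4·35.2) / (28.0 − 8.4) = 356.72 / 19.6 = 18.200 °C ≈ 18.2 °C.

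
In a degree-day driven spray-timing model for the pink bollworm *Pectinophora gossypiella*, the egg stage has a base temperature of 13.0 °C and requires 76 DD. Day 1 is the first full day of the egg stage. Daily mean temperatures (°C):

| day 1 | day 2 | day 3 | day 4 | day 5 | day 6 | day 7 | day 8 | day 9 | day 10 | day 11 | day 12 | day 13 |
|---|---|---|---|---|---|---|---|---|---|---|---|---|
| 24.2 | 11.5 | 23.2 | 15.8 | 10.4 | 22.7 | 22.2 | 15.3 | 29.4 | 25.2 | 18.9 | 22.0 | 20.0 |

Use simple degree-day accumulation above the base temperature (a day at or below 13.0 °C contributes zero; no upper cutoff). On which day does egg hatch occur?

Daily DD above 13.0 °C: 11.2, 0.0, 10.2, 2.8, 0.0, 9.7, 9.2, 2.3, 16.4, 12.2, 5.9, 9.0, 7.0.
Cumulative: 11.2, 11.2, 21.4, 24.2, 24.2, 33.9, 43.1, 45.4, 61.8, 74.0, 79.9, 88.9, 95.9.
The total first reaches 76 DD on day 11.

day 11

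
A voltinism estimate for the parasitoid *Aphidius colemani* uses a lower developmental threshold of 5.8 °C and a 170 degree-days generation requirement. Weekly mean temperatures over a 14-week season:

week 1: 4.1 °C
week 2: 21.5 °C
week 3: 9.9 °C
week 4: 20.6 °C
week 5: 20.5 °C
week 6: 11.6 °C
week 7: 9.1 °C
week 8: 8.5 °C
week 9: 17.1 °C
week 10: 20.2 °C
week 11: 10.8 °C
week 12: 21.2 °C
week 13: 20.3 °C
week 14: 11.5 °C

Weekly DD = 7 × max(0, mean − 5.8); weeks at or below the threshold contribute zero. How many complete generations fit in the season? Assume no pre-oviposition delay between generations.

5 generations

Weekly DD (7 × max(0, T̄ − 5.8)): 0.0, 109.9, 28.7, 103.6, 102.9, 40.6, 23.1, 18.9, 79.1, 100.8, 35.0, 107.8, 101.5, 39.9.
Season total = 891.8 DD.
Complete generations = ⌊891.8 / 170⌋ = 5.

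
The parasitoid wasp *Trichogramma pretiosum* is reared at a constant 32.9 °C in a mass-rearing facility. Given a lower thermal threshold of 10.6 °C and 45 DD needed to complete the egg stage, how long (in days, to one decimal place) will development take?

2.0 days

Daily accumulation = 32.9 − 10.6 = 22.3 DD/day.
Duration = 45 / 22.3 = 2.018 ≈ 2.0 days.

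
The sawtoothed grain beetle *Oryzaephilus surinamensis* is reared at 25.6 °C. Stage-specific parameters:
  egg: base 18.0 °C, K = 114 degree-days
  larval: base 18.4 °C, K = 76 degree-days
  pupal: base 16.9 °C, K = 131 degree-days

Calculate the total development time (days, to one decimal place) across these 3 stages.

40.6 days

egg: 114 / (25.6 − 18.0) = 114 / 7.6 = 15.000 d.
larval: 76 / (25.6 − 18.4) = 76 / 7.2 = 10.556 d.
pupal: 131 / (25.6 − 16.9) = 131 / 8.7 = 15.057 d.
Sum = 40.613 ≈ 40.6 days.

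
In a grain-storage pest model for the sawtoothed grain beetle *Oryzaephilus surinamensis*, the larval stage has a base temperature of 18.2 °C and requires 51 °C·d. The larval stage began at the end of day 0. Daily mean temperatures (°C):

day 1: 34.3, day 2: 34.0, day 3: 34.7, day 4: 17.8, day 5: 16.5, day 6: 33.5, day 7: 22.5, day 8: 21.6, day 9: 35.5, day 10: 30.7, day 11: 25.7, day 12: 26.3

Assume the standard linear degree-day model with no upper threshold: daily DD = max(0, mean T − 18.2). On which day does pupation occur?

Daily DD above 18.2 °C: 16.1, 15.8, 16.5, 0.0, 0.0, 15.3, 4.3, 3.4, 17.3, 12.5, 7.5, 8.1.
Cumulative: 16.1, 31.9, 48.4, 48.4, 48.4, 63.7, 68.0, 71.4, 88.7, 101.2, 108.7, 116.8.
The total first reaches 51 DD on day 6.

day 6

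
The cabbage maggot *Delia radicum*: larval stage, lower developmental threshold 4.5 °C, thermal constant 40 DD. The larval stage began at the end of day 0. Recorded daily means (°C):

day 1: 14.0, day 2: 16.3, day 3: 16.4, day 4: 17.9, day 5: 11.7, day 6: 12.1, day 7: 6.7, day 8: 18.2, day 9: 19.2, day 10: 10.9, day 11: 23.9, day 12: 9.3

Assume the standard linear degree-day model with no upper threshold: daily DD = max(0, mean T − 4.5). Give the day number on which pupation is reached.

day 4

Daily DD above 4.5 °C: 9.5, 11.8, 11.9, 13.4, 7.2, 7.6, 2.2, 13.7, 14.7, 6.4, 19.4, 4.8.
Cumulative: 9.5, 21.3, 33.2, 46.6, 53.8, 61.4, 63.6, 77.3, 92.0, 98.4, 117.8, 122.6.
The total first reaches 40 DD on day 4.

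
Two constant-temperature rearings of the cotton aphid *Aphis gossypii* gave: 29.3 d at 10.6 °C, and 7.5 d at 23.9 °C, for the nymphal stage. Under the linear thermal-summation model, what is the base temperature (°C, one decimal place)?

6.0 °C

Linear rate model ⇒ the product D·(T − T_b) is constant across temperatures.
29.3·(10.6 − T_b) = 7.5·(23.9 − T_b)
T_b = (29.3·10.6 − 7.5·23.9) / (29.3 − 7.5) = 131.33 / 21.8 = 6.024 °C ≈ 6.0 °C.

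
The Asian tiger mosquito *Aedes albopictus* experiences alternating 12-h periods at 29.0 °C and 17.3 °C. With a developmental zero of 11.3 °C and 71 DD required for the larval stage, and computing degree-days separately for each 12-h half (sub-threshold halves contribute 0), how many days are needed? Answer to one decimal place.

Day half: max(0, 29.0 − 11.3) × 0.5 = 17.7 × 0.5 = 8.85 DD.
Night half: max(0, 17.3 − 11.3) × 0.5 = 6.0 × 0.5 = 3.00 DD.
Per 24 h: 11.85 DD/day.
Duration = 71 / 11.85 = 5.992 ≈ 6.0 days.

6.0 days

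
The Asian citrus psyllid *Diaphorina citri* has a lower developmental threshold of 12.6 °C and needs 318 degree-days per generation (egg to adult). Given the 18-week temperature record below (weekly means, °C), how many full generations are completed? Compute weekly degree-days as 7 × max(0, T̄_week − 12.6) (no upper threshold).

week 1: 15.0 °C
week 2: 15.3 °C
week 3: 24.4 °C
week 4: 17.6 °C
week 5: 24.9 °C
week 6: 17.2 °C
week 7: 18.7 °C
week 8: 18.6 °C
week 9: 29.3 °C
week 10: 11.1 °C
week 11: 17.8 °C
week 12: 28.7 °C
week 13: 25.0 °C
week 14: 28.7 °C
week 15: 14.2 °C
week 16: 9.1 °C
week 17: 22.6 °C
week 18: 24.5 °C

Weekly DD (7 × max(0, T̄ − 12.6)): 16.8, 18.9, 82.6, 35.0, 86.1, 32.2, 42.7, 42.0, 116.9, 0.0, 36.4, 112.7, 86.8, 112.7, 11.2, 0.0, 70.0, 83.3.
Season total = 986.3 DD.
Complete generations = ⌊986.3 / 318⌋ = 3.

3 generations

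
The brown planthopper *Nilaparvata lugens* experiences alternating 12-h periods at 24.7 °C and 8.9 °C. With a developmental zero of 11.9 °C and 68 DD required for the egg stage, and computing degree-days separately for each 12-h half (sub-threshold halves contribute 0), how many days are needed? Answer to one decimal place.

Day half: max(0, 24.7 − 11.9) × 0.5 = 12.8 × 0.5 = 6.40 DD.
Night half: max(0, 8.9 − 11.9) × 0.5 = 0.0 × 0.5 = 0.00 DD.
Per 24 h: 6.40 DD/day.
Duration = 68 / 6.40 = 10.625 ≈ 10.6 days.

10.6 days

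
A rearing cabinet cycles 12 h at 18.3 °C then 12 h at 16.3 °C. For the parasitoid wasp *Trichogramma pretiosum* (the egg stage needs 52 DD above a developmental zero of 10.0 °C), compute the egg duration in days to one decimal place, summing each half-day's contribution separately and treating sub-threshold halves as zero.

Day half: max(0, 18.3 − 10.0) × 0.5 = 8.3 × 0.5 = 4.15 DD.
Night half: max(0, 16.3 − 10.0) × 0.5 = 6.3 × 0.5 = 3.15 DD.
Per 24 h: 7.30 DD/day.
Duration = 52 / 7.30 = 7.123 ≈ 7.1 days.

7.1 days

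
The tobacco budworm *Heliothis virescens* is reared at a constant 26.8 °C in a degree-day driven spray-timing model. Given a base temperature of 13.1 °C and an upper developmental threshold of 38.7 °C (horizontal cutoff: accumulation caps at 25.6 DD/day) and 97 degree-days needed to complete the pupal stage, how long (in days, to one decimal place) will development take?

7.1 days

Daily accumulation = 26.8 − 13.1 = 13.7 DD/day.
Duration = 97 / 13.7 = 7.080 ≈ 7.1 days.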